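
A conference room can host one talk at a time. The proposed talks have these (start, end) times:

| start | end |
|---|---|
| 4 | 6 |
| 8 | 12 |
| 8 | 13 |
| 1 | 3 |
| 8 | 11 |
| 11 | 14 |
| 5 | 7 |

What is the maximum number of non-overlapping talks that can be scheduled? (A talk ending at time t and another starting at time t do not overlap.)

4

Sorted by end: (1,3)  (4,6)  (5,7)  (8,11)  (8,12)  (8,13)  (11,14)
take (1,3); take (4,6); take (8,11); take (11,14).
Selected 4 talks.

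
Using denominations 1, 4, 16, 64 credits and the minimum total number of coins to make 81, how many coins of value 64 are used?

1

81 − 1×64→17 − 1×16→1 − 1×1→0
Count of 64: 1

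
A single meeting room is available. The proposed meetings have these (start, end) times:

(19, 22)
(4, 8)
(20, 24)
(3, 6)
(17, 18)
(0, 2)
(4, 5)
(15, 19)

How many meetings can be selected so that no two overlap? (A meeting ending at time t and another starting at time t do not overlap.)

4

Greedy by earliest finish: after sorting by end time, pick each interval compatible with the last pick.
Sorted by end: (0,2)  (4,5)  (3,6)  (4,8)  (17,18)  (15,19)  (19,22)  (20,24)
take (0,2); take (4,5); skip (4,8); take (17,18); skip (15,19); take (19,22); skip (20,24).
Selected 4 meetings.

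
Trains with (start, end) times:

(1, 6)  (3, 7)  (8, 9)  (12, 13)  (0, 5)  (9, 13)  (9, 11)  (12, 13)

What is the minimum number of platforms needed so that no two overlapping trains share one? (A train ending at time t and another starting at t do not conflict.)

3

starts: [0, 1, 3, 8, 9, 9, 12, 12]
ends:   [5, 6, 7, 9, 11, 13, 13, 13]
s0→1 s1→2 s3→3  — peak 3.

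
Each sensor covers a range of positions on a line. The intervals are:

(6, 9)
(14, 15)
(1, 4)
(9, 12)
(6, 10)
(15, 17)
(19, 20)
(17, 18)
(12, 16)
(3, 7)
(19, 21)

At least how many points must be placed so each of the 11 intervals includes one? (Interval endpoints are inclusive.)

Sort by right endpoint; whenever an interval is uncovered, place a point at its right end.
Sorted: [1,4] [3,7] [6,9] [6,10] [9,12] [14,15] [12,16] [15,17] [17,18] [19,20] [19,21]
{[1,4],[3,7]} hit by 4; {[6,9],[6,10],[9,12]} hit by 9; {[14,15],[12,16],[15,17]} hit by 15; {[17,18]} hit by 18; {[19,20],[19,21]} hit by 20.
Points: 4, 9, 15, 18, 20 (5 total).

5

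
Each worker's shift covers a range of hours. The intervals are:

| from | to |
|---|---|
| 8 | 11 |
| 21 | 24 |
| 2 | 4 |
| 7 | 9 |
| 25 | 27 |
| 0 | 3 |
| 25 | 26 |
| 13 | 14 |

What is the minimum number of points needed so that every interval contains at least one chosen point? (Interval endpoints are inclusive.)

5

Process intervals by earliest right end; each time one isn't hit yet, stab at its right endpoint.
Sorted: [0,3] [2,4] [7,9] [8,11] [13,14] [21,24] [25,26] [25,27]
{[0,3],[2,4]} hit by 3; {[7,9],[8,11]} hit by 9; {[13,14]} hit by 14; {[21,24]} hit by 24; {[25,26],[25,27]} hit by 26.
Points: 3, 9, 14, 24, 26 (5 total).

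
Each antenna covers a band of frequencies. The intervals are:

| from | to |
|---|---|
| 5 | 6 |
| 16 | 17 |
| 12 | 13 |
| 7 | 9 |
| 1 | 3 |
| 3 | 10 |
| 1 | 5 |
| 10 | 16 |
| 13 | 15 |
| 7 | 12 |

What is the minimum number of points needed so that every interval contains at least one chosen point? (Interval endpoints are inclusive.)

5

By right end: [1,3]  [1,5]  [5,6]  [7,9]  [3,10]  [7,12]  [12,13]  [13,15]  [10,16]  [16,17]
[1,3] uncovered → point at 3; [5,6] uncovered → point at 6; [7,9] uncovered → point at 9; [12,13] uncovered → point at 13; [16,17] uncovered → point at 17.
Points: 3, 6, 9, 13, 17 (5 total).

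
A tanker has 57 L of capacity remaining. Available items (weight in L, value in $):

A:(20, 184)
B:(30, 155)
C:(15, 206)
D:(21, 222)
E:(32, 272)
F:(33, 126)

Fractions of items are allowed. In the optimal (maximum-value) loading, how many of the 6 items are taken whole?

3

Greedy by value/weight ratio, highest first.
Ratios (sorted): C 13.73, D 10.57, A 9.20, E 8.50, B 5.17, F 3.82
take C (15 @ 206); take D (21 @ 222); take A (20 @ 184); take 1/32 of E → 8.50. Capacity used 57/57.
3 item(s) taken whole; one partial (take 1/32 of E).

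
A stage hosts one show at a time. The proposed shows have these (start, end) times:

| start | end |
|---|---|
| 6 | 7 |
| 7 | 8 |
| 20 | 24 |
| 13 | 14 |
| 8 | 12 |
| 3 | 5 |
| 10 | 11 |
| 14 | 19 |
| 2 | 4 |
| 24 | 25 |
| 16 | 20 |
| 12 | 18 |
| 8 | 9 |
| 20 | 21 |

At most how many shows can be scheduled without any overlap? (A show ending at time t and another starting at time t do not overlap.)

9

By end time: (2,4), (3,5), (6,7), (7,8), (8,9), (10,11), (8,12), (13,14), (12,18), (14,19), (16,20), (20,21), (20,24), (24,25).
Pick (2,4); next start ≥ 4 → (6,7); next start ≥ 7 → (7,8); next start ≥ 8 → (8,9); next start ≥ 9 → (10,11); next start ≥ 11 → (13,14); next start ≥ 14 → (14,19); next start ≥ 19 → (20,21); next start ≥ 21 → (24,25).
Selected 9 shows.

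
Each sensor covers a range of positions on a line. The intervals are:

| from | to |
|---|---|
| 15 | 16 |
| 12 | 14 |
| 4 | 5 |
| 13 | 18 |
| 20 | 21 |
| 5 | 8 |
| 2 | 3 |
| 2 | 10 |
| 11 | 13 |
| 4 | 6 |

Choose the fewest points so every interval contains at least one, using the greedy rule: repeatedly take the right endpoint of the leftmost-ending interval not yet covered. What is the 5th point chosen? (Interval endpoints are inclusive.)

21

By right end: [2,3]  [4,5]  [4,6]  [5,8]  [2,10]  [11,13]  [12,14]  [15,16]  [13,18]  [20,21]
[2,3] uncovered → point at 3; [4,5] uncovered → point at 5; [11,13] uncovered → point at 13; [15,16] uncovered → point at 16; [20,21] uncovered → point at 21.
Points: 3, 5, 13, 16, 21 (5 total).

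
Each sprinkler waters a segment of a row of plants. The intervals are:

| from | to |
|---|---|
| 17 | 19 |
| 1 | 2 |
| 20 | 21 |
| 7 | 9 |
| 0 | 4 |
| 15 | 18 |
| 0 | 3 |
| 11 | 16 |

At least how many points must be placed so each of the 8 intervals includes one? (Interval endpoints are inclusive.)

5

Process intervals by earliest right end; each time one isn't hit yet, stab at its right endpoint.
By right end: [1,2]  [0,3]  [0,4]  [7,9]  [11,16]  [15,18]  [17,19]  [20,21]
[1,2] uncovered → point at 2; [7,9] uncovered → point at 9; [11,16] uncovered → point at 16; [17,19] uncovered → point at 19; [20,21] uncovered → point at 21.
Points: 2, 9, 16, 19, 21 (5 total).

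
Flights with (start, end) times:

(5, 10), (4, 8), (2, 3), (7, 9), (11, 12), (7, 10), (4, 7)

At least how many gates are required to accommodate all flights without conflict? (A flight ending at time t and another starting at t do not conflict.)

4

The answer is the maximum number of intervals overlapping at any instant.
starts: [2, 4, 4, 5, 7, 7, 11]
ends:   [3, 7, 8, 9, 10, 10, 12]
s2→1 e3→0 s4→1 s4→2 s5→3 e7→2 s7→3 s7→4  — peak 4.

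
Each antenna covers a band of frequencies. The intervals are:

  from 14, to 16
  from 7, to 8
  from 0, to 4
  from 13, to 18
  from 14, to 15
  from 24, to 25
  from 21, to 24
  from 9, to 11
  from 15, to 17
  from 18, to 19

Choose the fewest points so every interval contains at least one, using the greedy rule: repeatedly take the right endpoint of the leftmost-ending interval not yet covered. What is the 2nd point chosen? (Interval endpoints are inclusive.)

Process intervals by earliest right end; each time one isn't hit yet, stab at its right endpoint.
By right end: [0,4]  [7,8]  [9,11]  [14,15]  [14,16]  [15,17]  [13,18]  [18,19]  [21,24]  [24,25]
[0,4] uncovered → point at 4; [7,8] uncovered → point at 8; [9,11] uncovered → point at 11; [14,15] uncovered → point at 15; [18,19] uncovered → point at 19; [21,24] uncovered → point at 24.
Points: 4, 8, 11, 15, 19, 24 (6 total).

8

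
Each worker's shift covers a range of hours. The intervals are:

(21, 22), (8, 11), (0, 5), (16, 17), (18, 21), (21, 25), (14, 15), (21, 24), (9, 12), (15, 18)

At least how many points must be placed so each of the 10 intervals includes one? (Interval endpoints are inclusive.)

Process intervals by earliest right end; each time one isn't hit yet, stab at its right endpoint.
By right end: [0,5]  [8,11]  [9,12]  [14,15]  [16,17]  [15,18]  [18,21]  [21,22]  [21,24]  [21,25]
[0,5] uncovered → point at 5; [8,11] uncovered → point at 11; [14,15] uncovered → point at 15; [16,17] uncovered → point at 17; [18,21] uncovered → point at 21.
Points: 5, 11, 15, 17, 21 (5 total).

5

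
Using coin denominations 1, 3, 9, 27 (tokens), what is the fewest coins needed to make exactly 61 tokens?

5

Use the largest denomination that fits, subtract, and repeat.
61 − 2×27→7 − 2×3→1 − 1×1→0
Total coins = 2 + 2 + 1 = 5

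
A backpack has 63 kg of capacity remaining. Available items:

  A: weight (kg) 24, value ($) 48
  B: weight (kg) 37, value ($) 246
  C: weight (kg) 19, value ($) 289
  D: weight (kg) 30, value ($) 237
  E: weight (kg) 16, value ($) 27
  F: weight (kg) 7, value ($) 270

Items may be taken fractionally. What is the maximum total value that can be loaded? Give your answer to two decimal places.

Sort by value per unit weight and fill in that order.
Order: F (270/7=38.57) > C (289/19=15.21) > D (237/30=7.90) > B (246/37=6.65) > A (48/24=2.00) > E (27/16=1.69)
Fill: take F (7 @ 270) → take C (19 @ 289) → take D (30 @ 237) → take 7/37 of B → 46.54; 63/63 used.
Total value = 842.54

842.54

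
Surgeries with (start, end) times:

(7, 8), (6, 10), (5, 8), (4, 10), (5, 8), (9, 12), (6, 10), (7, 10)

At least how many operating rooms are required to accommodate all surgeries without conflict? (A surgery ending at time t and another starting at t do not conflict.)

Count concurrent intervals with a sweep; the peak is the room count.
Events (time:±→running): 4:+→1 5:+→2 5:+→3 6:+→4 6:+→5 7:+→6 7:+→7 … peak 7.

7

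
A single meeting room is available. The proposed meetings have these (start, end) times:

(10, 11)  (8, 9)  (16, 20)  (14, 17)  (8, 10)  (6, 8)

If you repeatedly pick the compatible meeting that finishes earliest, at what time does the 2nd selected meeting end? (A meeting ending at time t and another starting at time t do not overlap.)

Sorted by end: (6,8)  (8,9)  (8,10)  (10,11)  (14,17)  (16,20)
take (6,8); take (8,9); skip (8,10); take (10,11); take (14,17).
Selected: (6,8) (8,9) (10,11) (14,17)

9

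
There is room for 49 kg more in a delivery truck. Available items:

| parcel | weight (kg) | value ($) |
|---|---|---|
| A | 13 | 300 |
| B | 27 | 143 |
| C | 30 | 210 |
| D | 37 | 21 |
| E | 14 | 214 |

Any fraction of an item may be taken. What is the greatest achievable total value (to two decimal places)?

Greedy by value/weight ratio, highest first.
Ratios (sorted): A 23.08, E 15.29, C 7.00, B 5.30, D 0.57
take A (13 @ 300); take E (14 @ 214); take 22/30 of C → 154.00. Capacity used 49/49.
Total value = 668.00

668.00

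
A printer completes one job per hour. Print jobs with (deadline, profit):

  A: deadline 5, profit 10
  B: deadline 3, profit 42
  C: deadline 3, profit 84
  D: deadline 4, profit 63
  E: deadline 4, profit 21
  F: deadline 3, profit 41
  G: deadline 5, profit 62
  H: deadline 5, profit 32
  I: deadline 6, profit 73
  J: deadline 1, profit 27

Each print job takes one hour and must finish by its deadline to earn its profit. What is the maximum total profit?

Take jobs in profit order; each goes to the latest open slot no later than its deadline.
Profit order: C=84 I=73 D=63 G=62 B=42 F=41 H=32 J=27 E=21 A=10
Assign: C→slot 3, I→slot 6, D→slot 4, G→slot 5, B→slot 2, F→slot 1, H skipped, J skipped, E skipped, A skipped.
Slots: [1:F] [2:B] [3:C] [4:D] [5:G] [6:I]
Profit = 41 + 42 + 84 + 63 + 62 + 73 = 365

365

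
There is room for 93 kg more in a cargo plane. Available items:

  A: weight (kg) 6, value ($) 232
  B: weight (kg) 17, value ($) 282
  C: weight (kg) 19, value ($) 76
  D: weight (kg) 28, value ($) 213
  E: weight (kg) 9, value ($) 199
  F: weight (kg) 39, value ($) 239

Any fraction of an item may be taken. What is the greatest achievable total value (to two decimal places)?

1128.23

Greedy by value/weight ratio, highest first.
Ratios (sorted): A 38.67, E 22.11, B 16.59, D 7.61, F 6.13, C 4.00
take A (6 @ 232); take E (9 @ 199); take B (17 @ 282); take D (28 @ 213); take 33/39 of F → 202.23. Capacity used 93/93.
Total value = 1128.23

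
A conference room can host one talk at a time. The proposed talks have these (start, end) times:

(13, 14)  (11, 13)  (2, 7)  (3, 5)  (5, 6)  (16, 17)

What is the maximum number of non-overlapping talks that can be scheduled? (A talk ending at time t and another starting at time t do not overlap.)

5

Greedy by earliest finish: after sorting by end time, pick each interval compatible with the last pick.
By end time: (3,5), (5,6), (2,7), (11,13), (13,14), (16,17).
Pick (3,5); next start ≥ 5 → (5,6); next start ≥ 6 → (11,13); next start ≥ 13 → (13,14); next start ≥ 14 → (16,17).
Selected 5 talks.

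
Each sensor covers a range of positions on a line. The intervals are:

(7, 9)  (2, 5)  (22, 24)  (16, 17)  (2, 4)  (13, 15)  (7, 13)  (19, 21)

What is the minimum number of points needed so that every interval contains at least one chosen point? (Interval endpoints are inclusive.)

6

Sort by right endpoint; whenever an interval is uncovered, place a point at its right end.
Sorted: [2,4] [2,5] [7,9] [7,13] [13,15] [16,17] [19,21] [22,24]
{[2,4],[2,5]} hit by 4; {[7,9],[7,13]} hit by 9; {[13,15]} hit by 15; {[16,17]} hit by 17; {[19,21]} hit by 21; {[22,24]} hit by 24.
Points: 4, 9, 15, 17, 21, 24 (6 total).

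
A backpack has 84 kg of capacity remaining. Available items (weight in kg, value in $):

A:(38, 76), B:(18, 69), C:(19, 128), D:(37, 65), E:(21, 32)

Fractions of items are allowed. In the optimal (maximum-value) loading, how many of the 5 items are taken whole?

Greedy by value/weight ratio, highest first.
Ratios (sorted): C 6.74, B 3.83, A 2.00, D 1.76, E 1.52
take C (19 @ 128); take B (18 @ 69); take A (38 @ 76); take 9/37 of D → 15.81. Capacity used 84/84.
3 item(s) taken whole; one partial (take 9/37 of D).

3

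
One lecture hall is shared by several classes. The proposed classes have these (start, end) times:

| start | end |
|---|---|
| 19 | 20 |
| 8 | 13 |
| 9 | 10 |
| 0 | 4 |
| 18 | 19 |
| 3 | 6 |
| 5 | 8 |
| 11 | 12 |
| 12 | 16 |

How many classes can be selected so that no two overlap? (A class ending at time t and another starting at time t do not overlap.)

Sort by end time and greedily take each interval whose start is ≥ the last chosen end.
By end time: (0,4), (3,6), (5,8), (9,10), (11,12), (8,13), (12,16), (18,19), (19,20).
Pick (0,4); next start ≥ 4 → (5,8); next start ≥ 8 → (9,10); next start ≥ 10 → (11,12); next start ≥ 12 → (12,16); next start ≥ 16 → (18,19); next start ≥ 19 → (19,20).
Selected 7 classes.

7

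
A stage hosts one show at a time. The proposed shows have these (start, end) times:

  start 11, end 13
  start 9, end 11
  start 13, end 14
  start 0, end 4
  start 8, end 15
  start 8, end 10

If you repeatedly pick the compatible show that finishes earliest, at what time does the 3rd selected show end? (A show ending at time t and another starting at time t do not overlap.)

Sort by end time and greedily take each interval whose start is ≥ the last chosen end.
By end time: (0,4), (8,10), (9,11), (11,13), (13,14), (8,15).
Pick (0,4); next start ≥ 4 → (8,10); next start ≥ 10 → (11,13); next start ≥ 13 → (13,14).
Selected: (0,4) (8,10) (11,13) (13,14)

13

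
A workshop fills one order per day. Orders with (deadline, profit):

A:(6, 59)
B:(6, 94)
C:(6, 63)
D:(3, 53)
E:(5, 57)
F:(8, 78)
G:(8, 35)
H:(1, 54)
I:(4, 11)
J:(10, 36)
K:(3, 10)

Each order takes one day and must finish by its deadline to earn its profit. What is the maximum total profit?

Sort by profit descending; place each in the latest free slot ≤ its deadline.
By profit: B(d6,94), F(d8,78), C(d6,63), A(d6,59), E(d5,57), H(d1,54), D(d3,53), J(d10,36), G(d8,35), I(d4,11), K(d3,10)
B→slot 6; F→slot 8; C→slot 5; A→slot 4; E→slot 3; H→slot 1; D→slot 2; J→slot 10; G→slot 7; I skipped; K skipped.
Profit = 54 + 53 + 57 + 59 + 63 + 94 + 35 + 78 + 36 = 529

529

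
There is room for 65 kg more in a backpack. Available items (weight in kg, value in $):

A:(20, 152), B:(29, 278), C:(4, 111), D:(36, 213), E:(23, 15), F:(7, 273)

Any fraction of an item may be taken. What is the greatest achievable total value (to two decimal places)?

843.58

Sort by value per unit weight and fill in that order.
Order: F (273/7=39.00) > C (111/4=27.75) > B (278/29=9.59) > A (152/20=7.60) > D (213/36=5.92) > E (15/23=0.65)
Fill: take F (7 @ 273) → take C (4 @ 111) → take B (29 @ 278) → take A (20 @ 152) → take 5/36 of D → 29.58; 65/65 used.
Total value = 843.58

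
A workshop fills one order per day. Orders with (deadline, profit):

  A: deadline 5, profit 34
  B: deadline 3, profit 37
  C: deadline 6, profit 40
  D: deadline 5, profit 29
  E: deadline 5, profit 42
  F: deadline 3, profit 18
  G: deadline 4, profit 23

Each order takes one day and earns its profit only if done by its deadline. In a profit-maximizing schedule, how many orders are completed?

By profit: E(d5,42), C(d6,40), B(d3,37), A(d5,34), D(d5,29), G(d4,23), F(d3,18)
E→slot 5; C→slot 6; B→slot 3; A→slot 4; D→slot 2; G→slot 1; F skipped.
6 of 7 scheduled.

6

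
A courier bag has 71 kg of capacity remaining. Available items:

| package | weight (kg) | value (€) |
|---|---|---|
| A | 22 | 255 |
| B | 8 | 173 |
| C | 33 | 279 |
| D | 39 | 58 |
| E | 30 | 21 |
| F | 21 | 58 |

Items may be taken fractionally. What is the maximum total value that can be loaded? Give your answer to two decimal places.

729.10

Order: B (173/8=21.62) > A (255/22=11.59) > C (279/33=8.45) > F (58/21=2.76) > D (58/39=1.49) > E (21/30=0.70)
Fill: take B (8 @ 173) → take A (22 @ 255) → take C (33 @ 279) → take 8/21 of F → 22.10; 71/71 used.
Total value = 729.10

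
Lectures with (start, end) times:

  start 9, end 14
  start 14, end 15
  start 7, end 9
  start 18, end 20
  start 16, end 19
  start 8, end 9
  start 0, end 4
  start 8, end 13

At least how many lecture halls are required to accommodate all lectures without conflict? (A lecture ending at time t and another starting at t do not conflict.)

Count concurrent intervals with a sweep; the peak is the room count.
Events (time:±→running): 0:+→1 4:-→0 7:+→1 8:+→2 8:+→3 … peak 3.

3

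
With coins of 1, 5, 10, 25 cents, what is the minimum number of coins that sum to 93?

8

Greedy: take as many of the largest coin as possible, then repeat with the remainder.
93 = 3×25 + 1×10 + 1×5 + 3×1
Total coins = 3 + 1 + 1 + 3 = 8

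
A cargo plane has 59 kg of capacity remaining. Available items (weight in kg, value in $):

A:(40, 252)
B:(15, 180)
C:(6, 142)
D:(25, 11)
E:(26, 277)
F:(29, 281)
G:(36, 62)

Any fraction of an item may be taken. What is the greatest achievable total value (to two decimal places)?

715.28

Sort by value per unit weight and fill in that order.
Ratios (sorted): C 23.67, B 12.00, E 10.65, F 9.69, A 6.30, G 1.72, D 0.44
take C (6 @ 142); take B (15 @ 180); take E (26 @ 277); take 12/29 of F → 116.28. Capacity used 59/59.
Total value = 715.28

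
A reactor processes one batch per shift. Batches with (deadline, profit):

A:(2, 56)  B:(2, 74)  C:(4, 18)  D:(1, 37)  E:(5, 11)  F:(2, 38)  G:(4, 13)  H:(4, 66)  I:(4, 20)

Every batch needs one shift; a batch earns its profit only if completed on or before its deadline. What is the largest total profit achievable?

Sort by profit descending; place each in the latest free slot ≤ its deadline.
Profit order: B=74 H=66 A=56 F=38 D=37 I=20 C=18 G=13 E=11
Assign: B→slot 2, H→slot 4, A→slot 1, F skipped, D skipped, I→slot 3, C skipped, G skipped, E→slot 5.
Slots: [1:A] [2:B] [3:I] [4:H] [5:E]
Profit = 56 + 74 + 20 + 66 + 11 = 227

227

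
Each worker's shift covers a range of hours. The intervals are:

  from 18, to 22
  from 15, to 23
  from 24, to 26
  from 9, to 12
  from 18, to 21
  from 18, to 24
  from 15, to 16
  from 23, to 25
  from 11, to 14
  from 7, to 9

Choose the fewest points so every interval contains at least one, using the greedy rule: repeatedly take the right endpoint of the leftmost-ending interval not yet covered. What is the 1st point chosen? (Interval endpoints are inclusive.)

Sorted: [7,9] [9,12] [11,14] [15,16] [18,21] [18,22] [15,23] [18,24] [23,25] [24,26]
{[7,9],[9,12]} hit by 9; {[11,14]} hit by 14; {[15,16]} hit by 16; {[18,21],[18,22],[15,23],[18,24]} hit by 21; {[23,25],[24,26]} hit by 25.
Points: 9, 14, 16, 21, 25 (5 total).

9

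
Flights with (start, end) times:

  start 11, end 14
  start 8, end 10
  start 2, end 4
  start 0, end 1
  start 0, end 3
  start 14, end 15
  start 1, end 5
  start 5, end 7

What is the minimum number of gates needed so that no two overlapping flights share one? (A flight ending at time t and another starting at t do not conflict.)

3

starts: [0, 0, 1, 2, 5, 8, 11, 14]
ends:   [1, 3, 4, 5, 7, 10, 14, 15]
s0→1 s0→2 e1→1 s1→2 s2→3  — peak 3.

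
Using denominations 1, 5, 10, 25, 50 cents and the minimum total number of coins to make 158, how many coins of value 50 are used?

3

Use the largest denomination that fits, subtract, and repeat.
158 − 3×50→8 − 1×5→3 − 3×1→0
Count of 50: 3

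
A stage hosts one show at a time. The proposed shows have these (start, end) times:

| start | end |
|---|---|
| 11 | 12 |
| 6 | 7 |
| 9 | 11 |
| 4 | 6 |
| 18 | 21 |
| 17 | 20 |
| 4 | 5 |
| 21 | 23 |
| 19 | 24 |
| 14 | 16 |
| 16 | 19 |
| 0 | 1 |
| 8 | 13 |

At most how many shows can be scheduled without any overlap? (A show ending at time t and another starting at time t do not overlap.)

Greedy by earliest finish: after sorting by end time, pick each interval compatible with the last pick.
Sorted by end: (0,1)  (4,5)  (4,6)  (6,7)  (9,11)  (11,12)  (8,13)  (14,16)  (16,19)  (17,20)  (18,21)  (21,23)  (19,24)
take (0,1); take (4,5); skip (4,6); take (6,7); take (9,11); take (11,12); skip (8,13); take (14,16); take (16,19); take (21,23).
Selected 8 shows.

8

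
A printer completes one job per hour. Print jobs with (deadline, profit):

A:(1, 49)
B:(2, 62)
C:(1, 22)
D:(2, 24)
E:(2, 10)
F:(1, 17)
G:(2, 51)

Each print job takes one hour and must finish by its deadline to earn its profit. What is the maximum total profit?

113

Sort by profit descending; place each in the latest free slot ≤ its deadline.
Profit order: B=62 G=51 A=49 D=24 C=22 F=17 E=10
Assign: B→slot 2, G→slot 1, A skipped, D skipped, C skipped, F skipped, E skipped.
Slots: [1:G] [2:B]
Profit = 51 + 62 = 113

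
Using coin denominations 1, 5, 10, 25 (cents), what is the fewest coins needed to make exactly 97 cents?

97 = 3×25 + 2×10 + 2×1
Total coins = 3 + 2 + 2 = 7

7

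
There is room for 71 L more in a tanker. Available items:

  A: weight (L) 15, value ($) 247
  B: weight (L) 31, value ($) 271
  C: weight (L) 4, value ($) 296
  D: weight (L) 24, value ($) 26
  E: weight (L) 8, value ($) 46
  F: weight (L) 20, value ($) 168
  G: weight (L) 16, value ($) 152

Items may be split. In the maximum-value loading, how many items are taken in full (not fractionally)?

4

Sort by value per unit weight and fill in that order.
Ratios (sorted): C 74.00, A 16.47, G 9.50, B 8.74, F 8.40, E 5.75, D 1.08
take C (4 @ 296); take A (15 @ 247); take G (16 @ 152); take B (31 @ 271); take 5/20 of F → 42.00. Capacity used 71/71.
4 item(s) taken whole; one partial (take 5/20 of F).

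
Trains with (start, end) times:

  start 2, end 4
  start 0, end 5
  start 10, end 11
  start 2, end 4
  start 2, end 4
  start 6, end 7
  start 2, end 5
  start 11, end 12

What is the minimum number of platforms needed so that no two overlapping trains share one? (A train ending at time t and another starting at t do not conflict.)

5

Count concurrent intervals with a sweep; the peak is the room count.
Events (time:±→running): 0:+→1 2:+→2 2:+→3 2:+→4 2:+→5 … peak 5.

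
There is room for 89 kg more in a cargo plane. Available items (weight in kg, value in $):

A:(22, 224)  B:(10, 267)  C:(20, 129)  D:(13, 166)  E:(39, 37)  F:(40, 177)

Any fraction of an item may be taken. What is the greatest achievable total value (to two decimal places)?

Sort by value per unit weight and fill in that order.
Ratios (sorted): B 26.70, D 12.77, A 10.18, C 6.45, F 4.42, E 0.95
take B (10 @ 267); take D (13 @ 166); take A (22 @ 224); take C (20 @ 129); take 24/40 of F → 106.20. Capacity used 89/89.
Total value = 892.20

892.20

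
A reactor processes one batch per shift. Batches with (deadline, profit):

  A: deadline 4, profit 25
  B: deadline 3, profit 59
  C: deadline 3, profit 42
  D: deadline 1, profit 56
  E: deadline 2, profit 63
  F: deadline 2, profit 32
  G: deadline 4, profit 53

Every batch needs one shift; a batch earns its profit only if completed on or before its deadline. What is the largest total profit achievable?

231

By profit: E(d2,63), B(d3,59), D(d1,56), G(d4,53), C(d3,42), F(d2,32), A(d4,25)
E→slot 2; B→slot 3; D→slot 1; G→slot 4; C skipped; F skipped; A skipped.
Profit = 56 + 63 + 59 + 53 = 231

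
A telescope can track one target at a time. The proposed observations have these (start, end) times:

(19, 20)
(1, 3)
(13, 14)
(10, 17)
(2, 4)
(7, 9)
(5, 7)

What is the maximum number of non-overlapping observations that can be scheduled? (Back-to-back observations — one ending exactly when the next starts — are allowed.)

Sorted by end: (1,3)  (2,4)  (5,7)  (7,9)  (13,14)  (10,17)  (19,20)
take (1,3); take (5,7); take (7,9); take (13,14); take (19,20).
Selected 5 observations.

5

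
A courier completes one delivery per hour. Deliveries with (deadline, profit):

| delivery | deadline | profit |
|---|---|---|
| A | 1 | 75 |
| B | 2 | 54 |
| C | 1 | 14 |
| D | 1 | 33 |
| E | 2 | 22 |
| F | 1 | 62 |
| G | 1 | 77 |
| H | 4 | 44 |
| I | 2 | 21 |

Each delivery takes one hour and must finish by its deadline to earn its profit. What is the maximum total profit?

175

Profit order: G=77 A=75 F=62 B=54 H=44 D=33 E=22 I=21 C=14
Assign: G→slot 1, A skipped, F skipped, B→slot 2, H→slot 4, D skipped, E skipped, I skipped, C skipped.
Slots: [1:G] [2:B] [4:H]
Profit = 77 + 54 + 44 = 175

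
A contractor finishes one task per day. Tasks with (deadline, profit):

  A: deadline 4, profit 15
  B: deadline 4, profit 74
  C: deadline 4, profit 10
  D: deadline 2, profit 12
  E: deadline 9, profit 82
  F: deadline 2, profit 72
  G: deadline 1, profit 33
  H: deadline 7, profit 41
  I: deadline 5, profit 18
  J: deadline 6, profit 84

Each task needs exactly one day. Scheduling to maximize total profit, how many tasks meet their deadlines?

Take jobs in profit order; each goes to the latest open slot no later than its deadline.
Profit order: J=84 E=82 B=74 F=72 H=41 G=33 I=18 A=15 D=12 C=10
Assign: J→slot 6, E→slot 9, B→slot 4, F→slot 2, H→slot 7, G→slot 1, I→slot 5, A→slot 3, D skipped, C skipped.
Slots: [1:G] [2:F] [3:A] [4:B] [5:I] [6:J] [7:H] [9:E]
8 of 10 scheduled.

8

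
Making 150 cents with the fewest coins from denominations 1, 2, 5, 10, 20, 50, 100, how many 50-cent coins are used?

1

150 = 1×100 + 1×50
Count of 50: 1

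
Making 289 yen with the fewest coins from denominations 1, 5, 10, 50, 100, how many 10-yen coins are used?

3

Use the largest denomination that fits, subtract, and repeat.
289 − 2×100→89 − 1×50→39 − 3×10→9 − 1×5→4 − 4×1→0
Count of 10: 3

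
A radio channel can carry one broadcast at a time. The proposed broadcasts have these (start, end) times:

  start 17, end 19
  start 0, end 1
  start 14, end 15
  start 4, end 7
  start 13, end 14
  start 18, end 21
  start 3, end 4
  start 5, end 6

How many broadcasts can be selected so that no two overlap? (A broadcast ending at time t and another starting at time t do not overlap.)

Sorted by end: (0,1)  (3,4)  (5,6)  (4,7)  (13,14)  (14,15)  (17,19)  (18,21)
take (0,1); take (3,4); take (5,6); take (13,14); take (14,15); take (17,19); skip (18,21).
Selected 6 broadcasts.

6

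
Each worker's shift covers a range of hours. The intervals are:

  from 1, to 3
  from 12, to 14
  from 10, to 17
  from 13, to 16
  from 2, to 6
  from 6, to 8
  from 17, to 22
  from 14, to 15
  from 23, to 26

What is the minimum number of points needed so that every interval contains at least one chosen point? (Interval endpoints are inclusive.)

5

Sort by right endpoint; whenever an interval is uncovered, place a point at its right end.
Sorted: [1,3] [2,6] [6,8] [12,14] [14,15] [13,16] [10,17] [17,22] [23,26]
{[1,3],[2,6]} hit by 3; {[6,8]} hit by 8; {[12,14],[14,15],[13,16],[10,17]} hit by 14; {[17,22]} hit by 22; {[23,26]} hit by 26.
Points: 3, 8, 14, 22, 26 (5 total).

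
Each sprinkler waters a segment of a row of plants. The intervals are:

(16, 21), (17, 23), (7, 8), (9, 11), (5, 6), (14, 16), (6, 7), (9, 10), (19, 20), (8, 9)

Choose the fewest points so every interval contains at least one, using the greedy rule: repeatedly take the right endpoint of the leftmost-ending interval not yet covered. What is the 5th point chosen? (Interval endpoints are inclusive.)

20

Process intervals by earliest right end; each time one isn't hit yet, stab at its right endpoint.
Sorted: [5,6] [6,7] [7,8] [8,9] [9,10] [9,11] [14,16] [19,20] [16,21] [17,23]
{[5,6],[6,7]} hit by 6; {[7,8],[8,9]} hit by 8; {[9,10],[9,11]} hit by 10; {[14,16]} hit by 16; {[19,20],[16,21],[17,23]} hit by 20.
Points: 6, 8, 10, 16, 20 (5 total).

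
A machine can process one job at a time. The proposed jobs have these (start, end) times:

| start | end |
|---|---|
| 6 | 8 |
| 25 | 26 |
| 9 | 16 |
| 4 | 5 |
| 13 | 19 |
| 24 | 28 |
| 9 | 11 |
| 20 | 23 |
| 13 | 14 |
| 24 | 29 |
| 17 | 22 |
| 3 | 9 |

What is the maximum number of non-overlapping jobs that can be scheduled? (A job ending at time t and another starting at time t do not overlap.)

By end time: (4,5), (6,8), (3,9), (9,11), (13,14), (9,16), (13,19), (17,22), (20,23), (25,26), (24,28), (24,29).
Pick (4,5); next start ≥ 5 → (6,8); next start ≥ 8 → (9,11); next start ≥ 11 → (13,14); next start ≥ 14 → (17,22); next start ≥ 22 → (25,26).
Selected 6 jobs.

6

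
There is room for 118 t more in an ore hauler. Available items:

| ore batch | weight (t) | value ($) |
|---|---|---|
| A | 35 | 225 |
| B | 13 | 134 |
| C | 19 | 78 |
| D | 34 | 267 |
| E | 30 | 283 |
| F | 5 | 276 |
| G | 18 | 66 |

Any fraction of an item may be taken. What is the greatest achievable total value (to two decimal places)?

1189.11

Order: F (276/5=55.20) > B (134/13=10.31) > E (283/30=9.43) > D (267/34=7.85) > A (225/35=6.43) > C (78/19=4.11) > G (66/18=3.67)
Fill: take F (5 @ 276) → take B (13 @ 134) → take E (30 @ 283) → take D (34 @ 267) → take A (35 @ 225) → take 1/19 of C → 4.11; 118/118 used.
Total value = 1189.11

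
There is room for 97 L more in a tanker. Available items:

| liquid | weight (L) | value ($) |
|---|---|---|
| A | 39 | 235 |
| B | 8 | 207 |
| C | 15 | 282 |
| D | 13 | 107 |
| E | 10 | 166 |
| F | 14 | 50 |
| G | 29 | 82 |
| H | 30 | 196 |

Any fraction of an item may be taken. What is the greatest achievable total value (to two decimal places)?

Greedy by value/weight ratio, highest first.
Ratios (sorted): B 25.88, C 18.80, E 16.60, D 8.23, H 6.53, A 6.03, F 3.57, G 2.83
take B (8 @ 207); take C (15 @ 282); take E (10 @ 166); take D (13 @ 107); take H (30 @ 196); take 21/39 of A → 126.54. Capacity used 97/97.
Total value = 1084.54

1084.54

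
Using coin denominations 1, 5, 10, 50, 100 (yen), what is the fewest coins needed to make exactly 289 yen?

11

Use the largest denomination that fits, subtract, and repeat.
289 − 2×100→89 − 1×50→39 − 3×10→9 − 1×5→4 − 4×1→0
Total coins = 2 + 1 + 3 + 1 + 4 = 11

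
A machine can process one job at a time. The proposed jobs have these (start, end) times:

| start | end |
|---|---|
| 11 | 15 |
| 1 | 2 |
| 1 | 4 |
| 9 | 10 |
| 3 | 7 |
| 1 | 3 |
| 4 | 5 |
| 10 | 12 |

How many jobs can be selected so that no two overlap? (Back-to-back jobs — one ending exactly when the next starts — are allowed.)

Greedy by earliest finish: after sorting by end time, pick each interval compatible with the last pick.
Sorted by end: (1,2)  (1,3)  (1,4)  (4,5)  (3,7)  (9,10)  (10,12)  (11,15)
take (1,2); take (4,5); take (9,10); take (10,12).
Selected 4 jobs.

4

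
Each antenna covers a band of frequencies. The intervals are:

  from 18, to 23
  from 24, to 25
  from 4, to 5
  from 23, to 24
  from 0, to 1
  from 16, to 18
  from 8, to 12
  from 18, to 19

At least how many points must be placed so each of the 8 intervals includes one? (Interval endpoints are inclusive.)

Sort by right endpoint; whenever an interval is uncovered, place a point at its right end.
By right end: [0,1]  [4,5]  [8,12]  [16,18]  [18,19]  [18,23]  [23,24]  [24,25]
[0,1] uncovered → point at 1; [4,5] uncovered → point at 5; [8,12] uncovered → point at 12; [16,18] uncovered → point at 18; [23,24] uncovered → point at 24.
Points: 1, 5, 12, 18, 24 (5 total).

5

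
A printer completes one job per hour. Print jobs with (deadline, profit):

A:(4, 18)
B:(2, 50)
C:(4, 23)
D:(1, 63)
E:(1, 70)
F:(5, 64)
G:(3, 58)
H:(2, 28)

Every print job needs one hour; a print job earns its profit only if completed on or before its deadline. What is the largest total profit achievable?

265

Take jobs in profit order; each goes to the latest open slot no later than its deadline.
By profit: E(d1,70), F(d5,64), D(d1,63), G(d3,58), B(d2,50), H(d2,28), C(d4,23), A(d4,18)
E→slot 1; F→slot 5; D skipped; G→slot 3; B→slot 2; H skipped; C→slot 4; A skipped.
Profit = 70 + 50 + 58 + 23 + 64 = 265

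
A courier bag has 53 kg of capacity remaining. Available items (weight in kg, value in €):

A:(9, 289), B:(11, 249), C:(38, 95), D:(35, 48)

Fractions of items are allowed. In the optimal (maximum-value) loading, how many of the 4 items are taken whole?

2

Greedy by value/weight ratio, highest first.
Order: A (289/9=32.11) > B (249/11=22.64) > C (95/38=2.50) > D (48/35=1.37)
Fill: take A (9 @ 289) → take B (11 @ 249) → take 33/38 of C → 82.50; 53/53 used.
2 item(s) taken whole; one partial (take 33/38 of C).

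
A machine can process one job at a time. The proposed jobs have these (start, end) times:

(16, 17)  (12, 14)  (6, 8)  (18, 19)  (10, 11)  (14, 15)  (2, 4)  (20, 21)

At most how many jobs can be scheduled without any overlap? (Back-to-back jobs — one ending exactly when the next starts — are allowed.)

By end time: (2,4), (6,8), (10,11), (12,14), (14,15), (16,17), (18,19), (20,21).
Pick (2,4); next start ≥ 4 → (6,8); next start ≥ 8 → (10,11); next start ≥ 11 → (12,14); next start ≥ 14 → (14,15); next start ≥ 15 → (16,17); next start ≥ 17 → (18,19); next start ≥ 19 → (20,21).
Selected 8 jobs.

8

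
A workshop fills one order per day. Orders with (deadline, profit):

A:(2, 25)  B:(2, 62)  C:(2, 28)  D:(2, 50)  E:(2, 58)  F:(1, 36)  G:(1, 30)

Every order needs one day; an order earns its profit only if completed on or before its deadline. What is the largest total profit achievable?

120

By profit: B(d2,62), E(d2,58), D(d2,50), F(d1,36), G(d1,30), C(d2,28), A(d2,25)
B→slot 2; E→slot 1; D skipped; F skipped; G skipped; C skipped; A skipped.
Profit = 58 + 62 = 120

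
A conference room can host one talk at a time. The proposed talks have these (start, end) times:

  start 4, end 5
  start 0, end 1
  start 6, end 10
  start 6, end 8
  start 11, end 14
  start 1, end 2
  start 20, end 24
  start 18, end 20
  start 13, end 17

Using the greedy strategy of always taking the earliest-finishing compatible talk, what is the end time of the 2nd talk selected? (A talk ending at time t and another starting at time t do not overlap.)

Sort by end time and greedily take each interval whose start is ≥ the last chosen end.
By end time: (0,1), (1,2), (4,5), (6,8), (6,10), (11,14), (13,17), (18,20), (20,24).
Pick (0,1); next start ≥ 1 → (1,2); next start ≥ 2 → (4,5); next start ≥ 5 → (6,8); next start ≥ 8 → (11,14); next start ≥ 14 → (18,20); next start ≥ 20 → (20,24).
Selected: (0,1) (1,2) (4,5) (6,8) (11,14) (18,20) (20,24)

2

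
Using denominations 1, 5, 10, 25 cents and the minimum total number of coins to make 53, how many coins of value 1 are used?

3

Greedy: take as many of the largest coin as possible, then repeat with the remainder.
53 − 2×25→3 − 3×1→0
Count of 1: 3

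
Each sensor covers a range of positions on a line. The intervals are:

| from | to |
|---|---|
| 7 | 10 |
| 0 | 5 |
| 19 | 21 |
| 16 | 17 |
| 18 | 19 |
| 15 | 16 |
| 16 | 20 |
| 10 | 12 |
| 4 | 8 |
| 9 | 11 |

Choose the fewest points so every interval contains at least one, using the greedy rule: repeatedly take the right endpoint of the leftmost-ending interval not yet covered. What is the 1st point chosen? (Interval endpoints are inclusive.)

5

By right end: [0,5]  [4,8]  [7,10]  [9,11]  [10,12]  [15,16]  [16,17]  [18,19]  [16,20]  [19,21]
[0,5] uncovered → point at 5; [7,10] uncovered → point at 10; [15,16] uncovered → point at 16; [18,19] uncovered → point at 19.
Points: 5, 10, 16, 19 (4 total).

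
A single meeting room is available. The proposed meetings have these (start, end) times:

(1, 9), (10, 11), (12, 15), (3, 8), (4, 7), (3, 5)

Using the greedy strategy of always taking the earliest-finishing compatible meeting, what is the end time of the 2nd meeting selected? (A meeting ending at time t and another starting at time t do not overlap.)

11

Sort by end time and greedily take each interval whose start is ≥ the last chosen end.
By end time: (3,5), (4,7), (3,8), (1,9), (10,11), (12,15).
Pick (3,5); next start ≥ 5 → (10,11); next start ≥ 11 → (12,15).
Selected: (3,5) (10,11) (12,15)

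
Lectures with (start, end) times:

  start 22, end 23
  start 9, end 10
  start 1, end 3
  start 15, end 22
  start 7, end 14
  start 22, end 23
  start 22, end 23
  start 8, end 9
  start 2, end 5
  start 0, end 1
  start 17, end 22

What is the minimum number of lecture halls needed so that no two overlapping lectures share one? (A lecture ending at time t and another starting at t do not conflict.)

The answer is the maximum number of intervals overlapping at any instant.
Events (time:±→running): 0:+→1 1:-→0 1:+→1 2:+→2 3:-→1 5:-→0 7:+→1 8:+→2 9:-→1 9:+→2 10:-→1 14:-→0 15:+→1 17:+→2 22:-→1 22:-→0 22:+→1 22:+→2 22:+→3 … peak 3.

3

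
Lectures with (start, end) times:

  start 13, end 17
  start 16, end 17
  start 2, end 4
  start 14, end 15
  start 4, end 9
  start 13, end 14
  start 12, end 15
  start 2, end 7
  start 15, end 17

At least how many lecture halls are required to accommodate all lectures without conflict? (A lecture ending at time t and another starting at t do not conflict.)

The answer is the maximum number of intervals overlapping at any instant.
Events (time:±→running): 2:+→1 2:+→2 4:-→1 4:+→2 7:-→1 9:-→0 12:+→1 13:+→2 13:+→3 … peak 3.

3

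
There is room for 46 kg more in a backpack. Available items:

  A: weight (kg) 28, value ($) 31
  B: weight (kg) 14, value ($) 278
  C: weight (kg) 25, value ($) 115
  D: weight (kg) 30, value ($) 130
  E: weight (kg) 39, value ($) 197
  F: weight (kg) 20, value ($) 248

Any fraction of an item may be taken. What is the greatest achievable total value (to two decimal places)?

586.62

Greedy by value/weight ratio, highest first.
Ratios (sorted): B 19.86, F 12.40, E 5.05, C 4.60, D 4.33, A 1.11
take B (14 @ 278); take F (20 @ 248); take 12/39 of E → 60.62. Capacity used 46/46.
Total value = 586.62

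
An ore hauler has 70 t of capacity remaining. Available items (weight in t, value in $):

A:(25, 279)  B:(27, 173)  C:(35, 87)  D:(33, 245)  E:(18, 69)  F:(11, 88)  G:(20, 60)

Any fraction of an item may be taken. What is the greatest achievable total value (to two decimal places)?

618.41

Ratios (sorted): A 11.16, F 8.00, D 7.42, B 6.41, E 3.83, G 3.00, C 2.49
take A (25 @ 279); take F (11 @ 88); take D (33 @ 245); take 1/27 of B → 6.41. Capacity used 70/70.
Total value = 618.41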